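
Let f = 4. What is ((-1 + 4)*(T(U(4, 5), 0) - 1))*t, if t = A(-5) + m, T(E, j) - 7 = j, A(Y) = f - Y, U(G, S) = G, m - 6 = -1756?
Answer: -31338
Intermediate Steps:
m = -1750 (m = 6 - 1756 = -1750)
A(Y) = 4 - Y
T(E, j) = 7 + j
t = -1741 (t = (4 - 1*(-5)) - 1750 = (4 + 5) - 1750 = 9 - 1750 = -1741)
((-1 + 4)*(T(U(4, 5), 0) - 1))*t = ((-1 + 4)*((7 + 0) - 1))*(-1741) = (3*(7 - 1))*(-1741) = (3*6)*(-1741) = 18*(-1741) = -31338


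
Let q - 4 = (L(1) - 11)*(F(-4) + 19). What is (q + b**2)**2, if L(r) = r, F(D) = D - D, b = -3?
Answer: 31329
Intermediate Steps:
F(D) = 0
q = -186 (q = 4 + (1 - 11)*(0 + 19) = 4 - 10*19 = 4 - 190 = -186)
(q + b**2)**2 = (-186 + (-3)**2)**2 = (-186 + 9)**2 = (-177)**2 = 31329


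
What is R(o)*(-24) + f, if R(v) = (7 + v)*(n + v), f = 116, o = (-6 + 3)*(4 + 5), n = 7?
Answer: -9484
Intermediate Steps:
o = -27 (o = -3*9 = -27)
R(v) = (7 + v)² (R(v) = (7 + v)*(7 + v) = (7 + v)²)
R(o)*(-24) + f = (49 + (-27)² + 14*(-27))*(-24) + 116 = (49 + 729 - 378)*(-24) + 116 = 400*(-24) + 116 = -9600 + 116 = -9484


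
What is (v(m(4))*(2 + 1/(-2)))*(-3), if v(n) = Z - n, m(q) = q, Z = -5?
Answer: 81/2 ≈ 40.500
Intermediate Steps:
v(n) = -5 - n
(v(m(4))*(2 + 1/(-2)))*(-3) = ((-5 - 1*4)*(2 + 1/(-2)))*(-3) = ((-5 - 4)*(2 - 1/2))*(-3) = -9*3/2*(-3) = -27/2*(-3) = 81/2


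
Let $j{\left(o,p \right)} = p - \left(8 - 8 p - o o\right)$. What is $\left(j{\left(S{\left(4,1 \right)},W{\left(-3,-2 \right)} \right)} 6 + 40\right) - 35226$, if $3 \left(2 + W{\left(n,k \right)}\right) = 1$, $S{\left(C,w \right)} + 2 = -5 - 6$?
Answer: $-34310$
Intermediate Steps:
$S{\left(C,w \right)} = -13$ ($S{\left(C,w \right)} = -2 - 11 = -13$)
$W{\left(n,k \right)} = - \frac{5}{3}$ ($W{\left(n,k \right)} = -2 + \frac{1}{3} \cdot 1 = -2 + \frac{1}{3} = - \frac{5}{3}$)
$j{\left(o,p \right)} = -8 + o^{2} + 9 p$ ($j{\left(o,p \right)} = p - \left(8 - o^{2} - 8 p\right) = p + \left(-8 + o^{2} + 8 p\right) = -8 + o^{2} + 9 p$)
$\left(j{\left(S{\left(4,1 \right)},W{\left(-3,-2 \right)} \right)} 6 + 40\right) - 35226 = \left(\left(-8 + \left(-13\right)^{2} + 9 \left(- \frac{5}{3}\right)\right) 6 + 40\right) - 35226 = \left(\left(-8 + 169 - 15\right) 6 + 40\right) - 35226 = \left(146 \cdot 6 + 40\right) - 35226 = \left(876 + 40\right) - 35226 = 916 - 35226 = -34310$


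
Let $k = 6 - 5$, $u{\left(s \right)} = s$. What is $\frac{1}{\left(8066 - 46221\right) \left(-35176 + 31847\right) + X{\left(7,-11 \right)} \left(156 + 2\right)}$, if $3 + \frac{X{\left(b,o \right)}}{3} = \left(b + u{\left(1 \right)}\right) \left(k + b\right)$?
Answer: $\frac{1}{127046909} \approx 7.8711 \cdot 10^{-9}$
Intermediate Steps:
$k = 1$ ($k = 6 - 5 = 1$)
$X{\left(b,o \right)} = -9 + 3 \left(1 + b\right)^{2}$ ($X{\left(b,o \right)} = -9 + 3 \left(b + 1\right) \left(1 + b\right) = -9 + 3 \left(1 + b\right) \left(1 + b\right) = -9 + 3 \left(1 + b\right)^{2}$)
$\frac{1}{\left(8066 - 46221\right) \left(-35176 + 31847\right) + X{\left(7,-11 \right)} \left(156 + 2\right)} = \frac{1}{\left(8066 - 46221\right) \left(-35176 + 31847\right) + \left(-6 + 3 \cdot 7^{2} + 6 \cdot 7\right) \left(156 + 2\right)} = \frac{1}{\left(-38155\right) \left(-3329\right) + \left(-6 + 3 \cdot 49 + 42\right) 158} = \frac{1}{127017995 + \left(-6 + 147 + 42\right) 158} = \frac{1}{127017995 + 183 \cdot 158} = \frac{1}{127017995 + 28914} = \frac{1}{127046909}$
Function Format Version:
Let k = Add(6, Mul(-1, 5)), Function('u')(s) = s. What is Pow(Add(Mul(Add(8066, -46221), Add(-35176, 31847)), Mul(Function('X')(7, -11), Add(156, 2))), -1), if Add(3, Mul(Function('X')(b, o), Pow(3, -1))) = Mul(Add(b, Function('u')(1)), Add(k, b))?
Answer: Rational(1, 127046909) ≈ 7.8711e-9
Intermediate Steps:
k = 1 (k = Add(6, -5) = 1)
Function('X')(b, o) = Add(-9, Mul(3, Pow(Add(1, b), 2))) (Function('X')(b, o) = Add(-9, Mul(3, Mul(Add(b, 1), Add(1, b)))) = Add(-9, Mul(3, Mul(Add(1, b), Add(1, b)))) = Add(-9, Mul(3, Pow(Add(1, b), 2))))
Pow(Add(Mul(Add(8066, -46221), Add(-35176, 31847)), Mul(Function('X')(7, -11), Add(156, 2))), -1) = Pow(Add(Mul(Add(8066, -46221), Add(-35176, 31847)), Mul(Add(-6, Mul(3, Pow(7, 2)), Mul(6, 7)), Add(156, 2))), -1) = Pow(Add(Mul(-38155, -3329), Mul(Add(-6, Mul(3, 49), 42), 158)), -1) = Pow(Add(127017995, Mul(Add(-6, 147, 42), 158)), -1) = Pow(Add(127017995, Mul(183, 158)), -1) = Pow(Add(127017995, 28914), -1) = Pow(127046909, -1) = Rational(1, 127046909)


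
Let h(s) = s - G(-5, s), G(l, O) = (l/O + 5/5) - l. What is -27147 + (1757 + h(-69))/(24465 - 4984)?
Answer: -5212940390/192027 ≈ -27147.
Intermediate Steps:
G(l, O) = 1 - l + l/O (G(l, O) = (l/O + 5*(⅕)) - l = (l/O + 1) - l = (1 + l/O) - l = 1 - l + l/O)
h(s) = -6 + s + 5/s (h(s) = s - (1 - 1*(-5) - 5/s) = s - (1 + 5 - 5/s) = s - (6 - 5/s) = s + (-6 + 5/s) = -6 + s + 5/s)
-27147 + (1757 + h(-69))/(24465 - 4984) = -27147 + (1757 + (-6 - 69 + 5/(-69)))/(24465 - 4984) = -27147 + (1757 + (-6 - 69 + 5*(-1/69)))/19481 = -27147 + (1757 + (-6 - 69 - 5/69))*(1/19481) = -27147 + (1757 - 5180/69)*(1/19481) = -27147 + (116053/69)*(1/19481) = -27147 + 16579/192027 = -5212940390/192027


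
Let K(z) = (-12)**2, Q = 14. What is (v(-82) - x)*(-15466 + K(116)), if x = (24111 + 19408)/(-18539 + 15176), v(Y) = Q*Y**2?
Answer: -4851295874614/3363 ≈ -1.4425e+9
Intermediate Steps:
K(z) = 144
v(Y) = 14*Y**2
x = -43519/3363 (x = 43519/(-3363) = 43519*(-1/3363) = -43519/3363 ≈ -12.941)
(v(-82) - x)*(-15466 + K(116)) = (14*(-82)**2 - 1*(-43519/3363))*(-15466 + 144) = (14*6724 + 43519/3363)*(-15322) = (94136 + 43519/3363)*(-15322) = (316622887/3363)*(-15322) = -4851295874614/3363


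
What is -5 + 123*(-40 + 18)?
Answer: -2711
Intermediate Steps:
-5 + 123*(-40 + 18) = -5 + 123*(-22) = -5 - 2706 = -2711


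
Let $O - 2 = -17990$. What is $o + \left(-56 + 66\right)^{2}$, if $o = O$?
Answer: $-17888$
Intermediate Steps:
$O = -17988$ ($O = 2 - 17990 = -17988$)
$o = -17988$
$o + \left(-56 + 66\right)^{2} = -17988 + \left(-56 + 66\right)^{2} = -17988 + 10^{2} = -17988 + 100 = -17888$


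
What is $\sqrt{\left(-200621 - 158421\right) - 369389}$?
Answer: $i \sqrt{728431} \approx 853.48 i$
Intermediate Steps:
$\sqrt{\left(-200621 - 158421\right) - 369389} = \sqrt{-359042 - 369389} = \sqrt{-728431} = i \sqrt{728431}$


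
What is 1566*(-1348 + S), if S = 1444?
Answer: 150336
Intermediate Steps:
1566*(-1348 + S) = 1566*(-1348 + 1444) = 1566*96 = 150336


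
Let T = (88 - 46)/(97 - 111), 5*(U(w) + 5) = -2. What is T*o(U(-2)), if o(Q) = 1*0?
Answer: 0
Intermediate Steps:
U(w) = -27/5 (U(w) = -5 + (1/5)*(-2) = -5 - 2/5 = -27/5)
o(Q) = 0
T = -3 (T = 42/(-14) = 42*(-1/14) = -3)
T*o(U(-2)) = -3*0 = 0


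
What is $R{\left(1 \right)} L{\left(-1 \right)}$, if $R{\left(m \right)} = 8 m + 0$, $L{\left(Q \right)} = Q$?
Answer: $-8$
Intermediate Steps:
$R{\left(m \right)} = 8 m$
$R{\left(1 \right)} L{\left(-1 \right)} = 8 \cdot 1 \left(-1\right) = 8 \left(-1\right) = -8$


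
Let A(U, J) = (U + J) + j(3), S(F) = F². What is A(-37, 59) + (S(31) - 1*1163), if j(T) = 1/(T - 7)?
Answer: -721/4 ≈ -180.25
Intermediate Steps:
j(T) = 1/(-7 + T)
A(U, J) = -¼ + J + U (A(U, J) = (U + J) + 1/(-7 + 3) = (J + U) + 1/(-4) = (J + U) - ¼ = -¼ + J + U)
A(-37, 59) + (S(31) - 1*1163) = (-¼ + 59 - 37) + (31² - 1*1163) = 87/4 + (961 - 1163) = 87/4 - 202 = -721/4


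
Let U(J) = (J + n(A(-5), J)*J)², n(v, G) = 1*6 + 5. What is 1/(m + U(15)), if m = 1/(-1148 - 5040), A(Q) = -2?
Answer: 6188/200491199 ≈ 3.0864e-5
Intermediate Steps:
n(v, G) = 11 (n(v, G) = 6 + 5 = 11)
U(J) = 144*J² (U(J) = (J + 11*J)² = (12*J)² = 144*J²)
m = -1/6188 (m = 1/(-6188) = -1/6188 ≈ -0.00016160)
1/(m + U(15)) = 1/(-1/6188 + 144*15²) = 1/(-1/6188 + 144*225) = 1/(-1/6188 + 32400) = 1/(200491199/6188) = 6188/200491199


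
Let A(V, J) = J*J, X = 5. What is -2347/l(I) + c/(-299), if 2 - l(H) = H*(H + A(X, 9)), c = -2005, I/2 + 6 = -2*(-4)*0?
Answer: 962397/248170 ≈ 3.8780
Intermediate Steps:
I = -12 (I = -12 + 2*(-2*(-4)*0) = -12 + 2*(8*0) = -12 + 2*0 = -12 + 0 = -12)
A(V, J) = J²
l(H) = 2 - H*(81 + H) (l(H) = 2 - H*(H + 9²) = 2 - H*(H + 81) = 2 - H*(81 + H))
-2347/l(I) + c/(-299) = -2347/(2 - 1*(-12)² - 81*(-12)) - 2005/(-299) = -2347/(2 - 1*144 + 972) - 2005*(-1/299) = -2347/(2 - 144 + 972) + 2005/299 = -2347/830 + 2005/299 = 962397/248170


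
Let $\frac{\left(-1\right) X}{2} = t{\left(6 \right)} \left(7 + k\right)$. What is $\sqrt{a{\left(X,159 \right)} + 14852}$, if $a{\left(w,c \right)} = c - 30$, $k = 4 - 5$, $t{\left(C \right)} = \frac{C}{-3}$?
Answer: $\sqrt{14981} \approx 122.4$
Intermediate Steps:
$t{\left(C \right)} = - \frac{C}{3}$ ($t{\left(C \right)} = C \left(- \frac{1}{3}\right) = - \frac{C}{3}$)
$k = -1$ ($k = 4 - 5 = -1$)
$X = 24$ ($X = - 2 \left(- \frac{1}{3}\right) 6 \left(7 - 1\right) = - 2 \left(\left(-2\right) 6\right) = \left(-2\right) \left(-12\right) = 24$)
$a{\left(w,c \right)} = -30 + c$ ($a{\left(w,c \right)} = c - 30 = -30 + c$)
$\sqrt{a{\left(X,159 \right)} + 14852} = \sqrt{\left(-30 + 159\right) + 14852} = \sqrt{129 + 14852} = \sqrt{14981}$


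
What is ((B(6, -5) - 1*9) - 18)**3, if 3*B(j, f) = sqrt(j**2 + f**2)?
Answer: -20232 + 19744*sqrt(61)/27 ≈ -14521.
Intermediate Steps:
B(j, f) = sqrt(f**2 + j**2)/3 (B(j, f) = sqrt(j**2 + f**2)/3 = sqrt(f**2 + j**2)/3)
((B(6, -5) - 1*9) - 18)**3 = ((sqrt((-5)**2 + 6**2)/3 - 1*9) - 18)**3 = ((sqrt(25 + 36)/3 - 9) - 18)**3 = ((sqrt(61)/3 - 9) - 18)**3 = ((-9 + sqrt(61)/3) - 18)**3 = (-27 + sqrt(61)/3)**3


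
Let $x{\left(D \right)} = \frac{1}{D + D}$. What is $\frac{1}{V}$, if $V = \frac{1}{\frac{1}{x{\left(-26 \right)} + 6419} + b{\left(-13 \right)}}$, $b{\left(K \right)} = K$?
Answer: $- \frac{4339179}{333787} \approx -13.0$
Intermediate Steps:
$x{\left(D \right)} = \frac{1}{2 D}$
$V = - \frac{333787}{4339179}$ ($V = \frac{1}{\frac{1}{\frac{1}{2 \left(-26\right)} + 6419} - 13} = \frac{1}{\frac{1}{\frac{1}{2} \left(- \frac{1}{26}\right) + 6419} - 13} = \frac{1}{\frac{1}{- \frac{1}{52} + 6419} - 13} = \frac{1}{\frac{1}{\frac{333787}{52}} - 13} = \frac{1}{\frac{52}{333787} - 13} = \frac{1}{- \frac{4339179}{333787}} = - \frac{333787}{4339179} \approx -0.076924$)
$\frac{1}{V} = \frac{1}{- \frac{333787}{4339179}} = - \frac{4339179}{333787}$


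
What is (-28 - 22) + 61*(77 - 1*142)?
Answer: -4015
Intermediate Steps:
(-28 - 22) + 61*(77 - 1*142) = -50 + 61*(77 - 142) = -50 + 61*(-65) = -50 - 3965 = -4015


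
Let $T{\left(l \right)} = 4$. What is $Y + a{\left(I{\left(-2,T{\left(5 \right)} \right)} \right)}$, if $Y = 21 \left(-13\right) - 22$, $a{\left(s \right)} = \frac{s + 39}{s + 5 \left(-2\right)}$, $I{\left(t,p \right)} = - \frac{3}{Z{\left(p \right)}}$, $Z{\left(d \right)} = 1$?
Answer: $- \frac{3871}{13} \approx -297.77$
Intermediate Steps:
$I{\left(t,p \right)} = -3$ ($I{\left(t,p \right)} = - \frac{3}{1} = \left(-3\right) 1 = -3$)
$a{\left(s \right)} = \frac{39 + s}{-10 + s}$ ($a{\left(s \right)} = \frac{39 + s}{s - 10} = \frac{39 + s}{-10 + s}$)
$Y = -295$ ($Y = -273 - 22 = -295$)
$Y + a{\left(I{\left(-2,T{\left(5 \right)} \right)} \right)} = -295 + \frac{39 - 3}{-10 - 3} = -295 + \frac{1}{-13} \cdot 36 = -295 - \frac{36}{13} = - \frac{3871}{13}$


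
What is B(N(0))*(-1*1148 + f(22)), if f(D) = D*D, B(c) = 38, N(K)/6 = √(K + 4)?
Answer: -25232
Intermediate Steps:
N(K) = 6*√(4 + K) (N(K) = 6*√(K + 4) = 6*√(4 + K))
f(D) = D²
B(N(0))*(-1*1148 + f(22)) = 38*(-1*1148 + 22²) = 38*(-1148 + 484) = 38*(-664) = -25232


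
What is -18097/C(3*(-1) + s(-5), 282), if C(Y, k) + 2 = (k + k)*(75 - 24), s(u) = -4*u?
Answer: -18097/28762 ≈ -0.62920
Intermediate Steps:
C(Y, k) = -2 + 102*k (C(Y, k) = -2 + (k + k)*(75 - 24) = -2 + (2*k)*51 = -2 + 102*k)
-18097/C(3*(-1) + s(-5), 282) = -18097/(-2 + 102*282) = -18097/(-2 + 28764) = -18097/28762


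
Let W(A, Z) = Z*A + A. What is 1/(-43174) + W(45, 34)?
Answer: 67999049/43174 ≈ 1575.0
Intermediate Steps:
W(A, Z) = A + A*Z (W(A, Z) = A*Z + A = A + A*Z)
1/(-43174) + W(45, 34) = 1/(-43174) + 45*(1 + 34) = -1/43174 + 45*35 = -1/43174 + 1575 = 67999049/43174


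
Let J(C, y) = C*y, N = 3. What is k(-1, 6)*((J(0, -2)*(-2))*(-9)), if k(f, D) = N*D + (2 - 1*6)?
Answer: 0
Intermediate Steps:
k(f, D) = -4 + 3*D (k(f, D) = 3*D + (2 - 1*6) = 3*D + (2 - 6) = 3*D - 4 = -4 + 3*D)
k(-1, 6)*((J(0, -2)*(-2))*(-9)) = (-4 + 3*6)*(((0*(-2))*(-2))*(-9)) = (-4 + 18)*((0*(-2))*(-9)) = 14*(0*(-9)) = 14*0 = 0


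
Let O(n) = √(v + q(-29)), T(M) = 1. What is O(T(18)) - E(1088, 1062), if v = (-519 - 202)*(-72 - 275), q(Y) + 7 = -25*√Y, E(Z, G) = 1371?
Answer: -1371 + √(250180 - 25*I*√29) ≈ -870.82 - 0.13458*I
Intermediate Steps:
q(Y) = -7 - 25*√Y
v = 250187 (v = -721*(-347) = 250187)
O(n) = √(250180 - 25*I*√29) (O(n) = √(250187 + (-7 - 25*I*√29)) = √(250180 - 25*I*√29))
O(T(18)) - E(1088, 1062) = √(250180 - 25*I*√29) - 1*1371 = √(250180 - 25*I*√29) - 1371 = -1371 + √(250180 - 25*I*√29)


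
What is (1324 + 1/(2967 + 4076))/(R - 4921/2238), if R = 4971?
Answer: 20869200054/78319406611 ≈ 0.26646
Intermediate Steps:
(1324 + 1/(2967 + 4076))/(R - 4921/2238) = (1324 + 1/(2967 + 4076))/(4971 - 4921/2238) = (1324 + 1/7043)/(4971 - 4921*1/2238) = (1324 + 1/7043)/(4971 - 4921/2238) = 9324933/(7043*(11120177/2238)) = (9324933/7043)*(2238/11120177) = 20869200054/78319406611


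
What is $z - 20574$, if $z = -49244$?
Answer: $-69818$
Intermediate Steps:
$z - 20574 = -49244 - 20574 = -69818$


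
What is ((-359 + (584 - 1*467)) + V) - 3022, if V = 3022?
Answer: -242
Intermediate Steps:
((-359 + (584 - 1*467)) + V) - 3022 = ((-359 + (584 - 1*467)) + 3022) - 3022 = ((-359 + (584 - 467)) + 3022) - 3022 = ((-359 + 117) + 3022) - 3022 = (-242 + 3022) - 3022 = 2780 - 3022 = -242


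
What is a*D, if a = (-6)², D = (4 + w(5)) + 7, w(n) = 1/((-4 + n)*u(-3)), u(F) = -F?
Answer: 408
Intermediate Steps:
w(n) = 1/(3*(-4 + n)) (w(n) = 1/((-4 + n)*((-1*(-3)))) = 1/((-4 + n)*3) = (⅓)/(-4 + n) = 1/(3*(-4 + n)))
D = 34/3 (D = (4 + 1/(3*(-4 + 5))) + 7 = (4 + (⅓)/1) + 7 = (4 + (⅓)*1) + 7 = (4 + ⅓) + 7 = 13/3 + 7 = 34/3 ≈ 11.333)
a = 36
a*D = 36*(34/3) = 408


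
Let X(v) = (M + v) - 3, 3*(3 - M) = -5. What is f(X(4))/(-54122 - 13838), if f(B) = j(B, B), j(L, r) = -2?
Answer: 1/33980 ≈ 2.9429e-5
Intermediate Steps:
M = 14/3 (M = 3 - ⅓*(-5) = 3 + 5/3 = 14/3 ≈ 4.6667)
X(v) = 5/3 + v (X(v) = (14/3 + v) - 3 = 5/3 + v)
f(B) = -2
f(X(4))/(-54122 - 13838) = -2/(-54122 - 13838) = -2/(-67960) = -1/67960*(-2) = 1/33980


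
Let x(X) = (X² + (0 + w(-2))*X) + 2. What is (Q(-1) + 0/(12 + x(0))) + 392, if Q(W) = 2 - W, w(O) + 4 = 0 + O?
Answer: 395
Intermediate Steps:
w(O) = -4 + O (w(O) = -4 + (0 + O) = -4 + O)
x(X) = 2 + X² - 6*X (x(X) = (X² + (0 + (-4 - 2))*X) + 2 = (X² + (0 - 6)*X) + 2 = (X² - 6*X) + 2 = 2 + X² - 6*X)
(Q(-1) + 0/(12 + x(0))) + 392 = ((2 - 1*(-1)) + 0/(12 + (2 + 0² - 6*0))) + 392 = ((2 + 1) + 0/(12 + (2 + 0 + 0))) + 392 = (3 + 0/(12 + 2)) + 392 = (3 + 0/14) + 392 = (3 + 0*(1/14)) + 392 = (3 + 0) + 392 = 3 + 392 = 395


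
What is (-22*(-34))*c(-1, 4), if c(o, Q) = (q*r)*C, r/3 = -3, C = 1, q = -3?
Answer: 20196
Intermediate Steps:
r = -9 (r = 3*(-3) = -9)
c(o, Q) = 27 (c(o, Q) = -3*(-9)*1 = 27*1 = 27)
(-22*(-34))*c(-1, 4) = -22*(-34)*27 = 748*27 = 20196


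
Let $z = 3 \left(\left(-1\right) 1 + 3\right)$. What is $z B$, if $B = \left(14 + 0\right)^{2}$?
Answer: $1176$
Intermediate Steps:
$z = 6$ ($z = 3 \left(-1 + 3\right) = 3 \cdot 2 = 6$)
$B = 196$ ($B = 14^{2} = 196$)
$z B = 6 \cdot 196 = 1176$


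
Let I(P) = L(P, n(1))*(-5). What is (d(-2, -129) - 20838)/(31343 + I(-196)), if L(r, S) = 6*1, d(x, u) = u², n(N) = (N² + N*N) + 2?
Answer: -4197/31313 ≈ -0.13403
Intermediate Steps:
n(N) = 2 + 2*N² (n(N) = (N² + N²) + 2 = 2*N² + 2 = 2 + 2*N²)
L(r, S) = 6
I(P) = -30 (I(P) = 6*(-5) = -30)
(d(-2, -129) - 20838)/(31343 + I(-196)) = ((-129)² - 20838)/(31343 - 30) = (16641 - 20838)/31313 = -4197*1/31313 = -4197/31313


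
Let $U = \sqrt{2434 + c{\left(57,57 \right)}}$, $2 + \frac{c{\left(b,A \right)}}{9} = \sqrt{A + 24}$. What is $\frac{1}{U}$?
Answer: $\frac{\sqrt{2497}}{2497} \approx 0.020012$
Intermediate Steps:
$c{\left(b,A \right)} = -18 + 9 \sqrt{24 + A}$ ($c{\left(b,A \right)} = -18 + 9 \sqrt{A + 24} = -18 + 9 \sqrt{24 + A}$)
$U = \sqrt{2497}$ ($U = \sqrt{2434 - \left(18 - 9 \sqrt{24 + 57}\right)} = \sqrt{2434 - \left(18 - 9 \sqrt{81}\right)} = \sqrt{2434 + \left(-18 + 9 \cdot 9\right)} = \sqrt{2434 + \left(-18 + 81\right)} = \sqrt{2434 + 63} = \sqrt{2497} \approx 49.97$)
$\frac{1}{U} = \frac{1}{\sqrt{2497}} = \frac{\sqrt{2497}}{2497}$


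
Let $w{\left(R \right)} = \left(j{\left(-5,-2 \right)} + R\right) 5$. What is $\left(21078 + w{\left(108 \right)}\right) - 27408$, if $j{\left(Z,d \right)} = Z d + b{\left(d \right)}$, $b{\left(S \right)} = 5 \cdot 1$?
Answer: $-5715$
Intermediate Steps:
$b{\left(S \right)} = 5$
$j{\left(Z,d \right)} = 5 + Z d$ ($j{\left(Z,d \right)} = Z d + 5 = 5 + Z d$)
$w{\left(R \right)} = 75 + 5 R$ ($w{\left(R \right)} = \left(\left(5 - -10\right) + R\right) 5 = \left(\left(5 + 10\right) + R\right) 5 = \left(15 + R\right) 5 = 75 + 5 R$)
$\left(21078 + w{\left(108 \right)}\right) - 27408 = \left(21078 + \left(75 + 5 \cdot 108\right)\right) - 27408 = \left(21078 + \left(75 + 540\right)\right) - 27408 = \left(21078 + 615\right) - 27408 = 21693 - 27408 = -5715$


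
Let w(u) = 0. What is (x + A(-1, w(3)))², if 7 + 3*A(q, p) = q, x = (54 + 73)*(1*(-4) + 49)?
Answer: 293676769/9 ≈ 3.2631e+7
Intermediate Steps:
x = 5715 (x = 127*(-4 + 49) = 127*45 = 5715)
A(q, p) = -7/3 + q/3
(x + A(-1, w(3)))² = (5715 + (-7/3 + (⅓)*(-1)))² = (5715 + (-7/3 - ⅓))² = (5715 - 8/3)² = (17137/3)² = 293676769/9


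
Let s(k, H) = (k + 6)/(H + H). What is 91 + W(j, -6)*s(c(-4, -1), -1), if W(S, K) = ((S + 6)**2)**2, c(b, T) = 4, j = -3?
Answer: -314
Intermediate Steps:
W(S, K) = (6 + S)**4 (W(S, K) = ((6 + S)**2)**2 = (6 + S)**4)
s(k, H) = (6 + k)/(2*H) (s(k, H) = (6 + k)/((2*H)) = (6 + k)*(1/(2*H)) = (6 + k)/(2*H))
91 + W(j, -6)*s(c(-4, -1), -1) = 91 + (6 - 3)**4*((1/2)*(6 + 4)/(-1)) = 91 + 3**4*((1/2)*(-1)*10) = 91 + 81*(-5) = 91 - 405 = -314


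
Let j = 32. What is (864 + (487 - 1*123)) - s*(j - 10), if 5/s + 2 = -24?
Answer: 16019/13 ≈ 1232.2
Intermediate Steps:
s = -5/26 (s = 5/(-2 - 24) = 5/(-26) = 5*(-1/26) = -5/26 ≈ -0.19231)
(864 + (487 - 1*123)) - s*(j - 10) = (864 + (487 - 1*123)) - (-5)*(32 - 10)/26 = (864 + (487 - 123)) - (-5)*22/26 = (864 + 364) - 1*(-55/13) = 1228 + 55/13 = 16019/13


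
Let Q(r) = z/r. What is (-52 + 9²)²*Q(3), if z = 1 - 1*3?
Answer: -1682/3 ≈ -560.67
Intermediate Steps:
z = -2 (z = 1 - 3 = -2)
Q(r) = -2/r
(-52 + 9²)²*Q(3) = (-52 + 9²)²*(-2/3) = (-52 + 81)²*(-2*⅓) = 29²*(-⅔) = 841*(-⅔) = -1682/3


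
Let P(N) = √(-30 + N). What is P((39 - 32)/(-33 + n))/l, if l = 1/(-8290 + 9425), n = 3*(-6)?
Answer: 1135*I*√78387/51 ≈ 6230.9*I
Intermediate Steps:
n = -18
l = 1/1135 ≈ 0.00088106
P((39 - 32)/(-33 + n))/l = √(-30 + (39 - 32)/(-33 - 18))/(1/1135) = √(-30 + 7/(-51))*1135 = √(-30 + 7*(-1/51))*1135 = √(-30 - 7/51)*1135 = √(-1537/51)*1135 = (I*√78387/51)*1135 = 1135*I*√78387/51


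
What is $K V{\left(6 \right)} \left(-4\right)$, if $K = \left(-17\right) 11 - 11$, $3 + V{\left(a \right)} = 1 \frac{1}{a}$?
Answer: $-2244$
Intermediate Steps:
$V{\left(a \right)} = -3 + \frac{1}{a}$ ($V{\left(a \right)} = -3 + 1 \frac{1}{a} = -3 + \frac{1}{a}$)
$K = -198$ ($K = -187 - 11 = -198$)
$K V{\left(6 \right)} \left(-4\right) = - 198 \left(-3 + \frac{1}{6}\right) \left(-4\right) = - 198 \left(\left(- \frac{17}{6}\right) \left(-4\right)\right) = \left(-198\right) \frac{34}{3} = -2244$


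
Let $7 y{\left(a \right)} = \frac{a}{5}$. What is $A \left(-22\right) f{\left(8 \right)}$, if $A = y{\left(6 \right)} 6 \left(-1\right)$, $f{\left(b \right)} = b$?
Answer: $\frac{6336}{35} \approx 181.03$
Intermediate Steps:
$y{\left(a \right)} = \frac{a}{35}$ ($y{\left(a \right)} = \frac{a \frac{1}{5}}{7} = \frac{\frac{1}{5} a}{7} = \frac{a}{35}$)
$A = - \frac{36}{35}$ ($A = \frac{1}{35} \cdot 6 \cdot 6 \left(-1\right) = \frac{6}{35} \cdot 6 \left(-1\right) = \frac{36}{35} \left(-1\right) = - \frac{36}{35} \approx -1.0286$)
$A \left(-22\right) f{\left(8 \right)} = \left(- \frac{36}{35}\right) \left(-22\right) 8 = \frac{792}{35} \cdot 8 = \frac{6336}{35}$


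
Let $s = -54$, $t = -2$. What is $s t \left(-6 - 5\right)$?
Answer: $-1188$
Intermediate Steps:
$s t \left(-6 - 5\right) = - 54 \left(- 2 \left(-6 - 5\right)\right) = - 54 \left(\left(-2\right) \left(-11\right)\right) = \left(-54\right) 22 = -1188$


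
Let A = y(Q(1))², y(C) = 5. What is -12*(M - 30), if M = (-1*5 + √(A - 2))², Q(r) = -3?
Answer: -216 + 120*√23 ≈ 359.50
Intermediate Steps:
A = 25 (A = 5² = 25)
M = (-5 + √23)² (M = (-1*5 + √(25 - 2))² = (-5 + √23)² ≈ 0.041685)
-12*(M - 30) = -12*((5 - √23)² - 30) = -12*(-30 + (5 - √23)²) = 360 - 12*(5 - √23)²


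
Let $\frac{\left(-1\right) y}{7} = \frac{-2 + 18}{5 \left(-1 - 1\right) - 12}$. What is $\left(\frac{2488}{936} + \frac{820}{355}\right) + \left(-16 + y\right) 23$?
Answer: $- \frac{22473361}{91377} \approx -245.94$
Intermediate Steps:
$y = \frac{56}{11}$ ($y = - 7 \frac{-2 + 18}{5 \left(-1 - 1\right) - 12} = - 7 \frac{16}{5 \left(-2\right) - 12} = - 7 \frac{16}{-10 - 12} = - 7 \frac{16}{-22} = - 7 \cdot 16 \left(- \frac{1}{22}\right) = \left(-7\right) \left(- \frac{8}{11}\right) = \frac{56}{11} \approx 5.0909$)
$\left(\frac{2488}{936} + \frac{820}{355}\right) + \left(-16 + y\right) 23 = \left(\frac{2488}{936} + \frac{820}{355}\right) + \left(-16 + \frac{56}{11}\right) 23 = \left(2488 \cdot \frac{1}{936} + 820 \cdot \frac{1}{355}\right) - \frac{2760}{11} = \left(\frac{311}{117} + \frac{164}{71}\right) - \frac{2760}{11} = \frac{41269}{8307} - \frac{2760}{11} = - \frac{22473361}{91377}$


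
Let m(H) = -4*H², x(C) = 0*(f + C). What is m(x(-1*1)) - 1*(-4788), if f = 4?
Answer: 4788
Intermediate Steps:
x(C) = 0 (x(C) = 0*(4 + C) = 0)
m(x(-1*1)) - 1*(-4788) = -4*0² - 1*(-4788) = -4*0 + 4788 = 0 + 4788 = 4788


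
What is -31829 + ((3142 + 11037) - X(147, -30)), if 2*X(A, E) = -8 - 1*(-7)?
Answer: -35299/2 ≈ -17650.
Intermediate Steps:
X(A, E) = -1/2 (X(A, E) = (-8 - 1*(-7))/2 = (-8 + 7)/2 = (1/2)*(-1) = -1/2)
-31829 + ((3142 + 11037) - X(147, -30)) = -31829 + ((3142 + 11037) - 1*(-1/2)) = -31829 + (14179 + 1/2) = -31829 + 28359/2 = -35299/2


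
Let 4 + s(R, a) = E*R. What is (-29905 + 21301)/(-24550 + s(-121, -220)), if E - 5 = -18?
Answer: 8604/22981 ≈ 0.37440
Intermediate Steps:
E = -13 (E = 5 - 18 = -13)
s(R, a) = -4 - 13*R
(-29905 + 21301)/(-24550 + s(-121, -220)) = (-29905 + 21301)/(-24550 + (-4 - 13*(-121))) = -8604/(-24550 + (-4 + 1573)) = -8604/(-24550 + 1569) = -8604/(-22981) = -8604*(-1/22981) = 8604/22981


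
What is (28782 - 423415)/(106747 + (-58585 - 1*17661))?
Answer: -394633/30501 ≈ -12.938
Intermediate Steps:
(28782 - 423415)/(106747 + (-58585 - 1*17661)) = -394633/(106747 + (-58585 - 17661)) = -394633/(106747 - 76246) = -394633/30501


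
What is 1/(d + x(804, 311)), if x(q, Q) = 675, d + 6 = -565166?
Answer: -1/564497 ≈ -1.7715e-6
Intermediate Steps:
d = -565172 (d = -6 - 565166 = -565172)
1/(d + x(804, 311)) = 1/(-565172 + 675) = 1/(-564497) = -1/564497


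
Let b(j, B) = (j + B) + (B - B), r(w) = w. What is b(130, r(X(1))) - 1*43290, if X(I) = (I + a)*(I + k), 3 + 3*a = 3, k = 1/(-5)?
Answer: -215796/5 ≈ -43159.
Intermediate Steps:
k = -⅕ ≈ -0.20000
a = 0 (a = -1 + (⅓)*3 = -1 + 1 = 0)
X(I) = I*(-⅕ + I) (X(I) = (I + 0)*(I - ⅕) = I*(-⅕ + I))
b(j, B) = B + j (b(j, B) = (B + j) + 0 = B + j)
b(130, r(X(1))) - 1*43290 = (1*(-⅕ + 1) + 130) - 1*43290 = (1*(⅘) + 130) - 43290 = (⅘ + 130) - 43290 = 654/5 - 43290 = -215796/5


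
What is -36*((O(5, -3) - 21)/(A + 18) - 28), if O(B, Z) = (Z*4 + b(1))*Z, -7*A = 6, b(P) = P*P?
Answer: 4914/5 ≈ 982.80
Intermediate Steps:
b(P) = P²
A = -6/7 (A = -⅐*6 = -6/7 ≈ -0.85714)
O(B, Z) = Z*(1 + 4*Z) (O(B, Z) = (Z*4 + 1²)*Z = (4*Z + 1)*Z = (1 + 4*Z)*Z = Z*(1 + 4*Z))
-36*((O(5, -3) - 21)/(A + 18) - 28) = -36*((-3*(1 + 4*(-3)) - 21)/(-6/7 + 18) - 28) = -36*((-3*(1 - 12) - 21)/(120/7) - 28) = -36*((-3*(-11) - 21)*(7/120) - 28) = -36*((33 - 21)*(7/120) - 28) = -36*(12*(7/120) - 28) = -36*(7/10 - 28) = -36*(-273/10) = 4914/5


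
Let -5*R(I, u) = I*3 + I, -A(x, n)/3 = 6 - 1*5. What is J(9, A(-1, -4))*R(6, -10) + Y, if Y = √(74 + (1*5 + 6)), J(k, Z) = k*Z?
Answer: 648/5 + √85 ≈ 138.82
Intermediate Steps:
A(x, n) = -3 (A(x, n) = -3*(6 - 1*5) = -3*(6 - 5) = -3*1 = -3)
J(k, Z) = Z*k
Y = √85 (Y = √(74 + (5 + 6)) = √(74 + 11) = √85 ≈ 9.2195)
R(I, u) = -4*I/5 (R(I, u) = -(I*3 + I)/5 = -(3*I + I)/5 = -4*I/5)
J(9, A(-1, -4))*R(6, -10) + Y = (-3*9)*(-⅘*6) + √85 = -27*(-24/5) + √85 = 648/5 + √85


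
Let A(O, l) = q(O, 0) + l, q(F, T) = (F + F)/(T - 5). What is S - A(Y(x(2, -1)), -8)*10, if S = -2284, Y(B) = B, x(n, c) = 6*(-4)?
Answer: -2300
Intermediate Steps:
x(n, c) = -24
q(F, T) = 2*F/(-5 + T) (q(F, T) = (2*F)/(-5 + T) = 2*F/(-5 + T))
A(O, l) = l - 2*O/5 (A(O, l) = 2*O/(-5 + 0) + l = 2*O/(-5) + l = 2*O*(-⅕) + l = -2*O/5 + l = l - 2*O/5)
S - A(Y(x(2, -1)), -8)*10 = -2284 - (-8 - ⅖*(-24))*10 = -2284 - (-8 + 48/5)*10 = -2284 - 8*10/5 = -2284 - 1*16 = -2284 - 16 = -2300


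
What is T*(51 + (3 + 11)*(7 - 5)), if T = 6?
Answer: 474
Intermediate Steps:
T*(51 + (3 + 11)*(7 - 5)) = 6*(51 + (3 + 11)*(7 - 5)) = 6*(51 + 14*2) = 6*(51 + 28) = 6*79 = 474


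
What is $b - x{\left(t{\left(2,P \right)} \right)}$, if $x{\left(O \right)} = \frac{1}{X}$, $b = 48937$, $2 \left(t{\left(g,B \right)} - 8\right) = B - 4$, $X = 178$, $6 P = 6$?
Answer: $\frac{8710785}{178} \approx 48937.0$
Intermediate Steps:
$P = 1$ ($P = \frac{1}{6} \cdot 6 = 1$)
$t{\left(g,B \right)} = 6 + \frac{B}{2}$ ($t{\left(g,B \right)} = 8 + \frac{B - 4}{2} = 8 + \frac{-4 + B}{2} = 8 + \left(-2 + \frac{B}{2}\right) = 6 + \frac{B}{2}$)
$x{\left(O \right)} = \frac{1}{178}$
$b - x{\left(t{\left(2,P \right)} \right)} = 48937 - \frac{1}{178} = \frac{8710785}{178}$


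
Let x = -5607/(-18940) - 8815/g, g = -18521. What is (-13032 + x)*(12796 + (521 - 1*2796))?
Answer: -48093542851007493/350787740 ≈ -1.3710e+8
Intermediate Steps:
x = 270803347/350787740 (x = -5607/(-18940) - 8815/(-18521) = -5607*(-1/18940) - 8815*(-1/18521) = 5607/18940 + 8815/18521 = 270803347/350787740 ≈ 0.77199)
(-13032 + x)*(12796 + (521 - 1*2796)) = (-13032 + 270803347/350787740)*(12796 + (521 - 1*2796)) = -4571195024333*(12796 + (521 - 2796))/350787740 = -4571195024333*(12796 - 2275)/350787740 = -4571195024333/350787740*10521 = -48093542851007493/350787740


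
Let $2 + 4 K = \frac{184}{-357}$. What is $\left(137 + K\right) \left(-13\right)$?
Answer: $- \frac{1265797}{714} \approx -1772.8$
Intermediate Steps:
$K = - \frac{449}{714}$ ($K = - \frac{1}{2} + \frac{184 \frac{1}{-357}}{4} = - \frac{1}{2} + \frac{184 \left(- \frac{1}{357}\right)}{4} = - \frac{1}{2} + \frac{1}{4} \left(- \frac{184}{357}\right) = - \frac{1}{2} - \frac{46}{357} = - \frac{449}{714} \approx -0.62885$)
$\left(137 + K\right) \left(-13\right) = \left(137 - \frac{449}{714}\right) \left(-13\right) = \frac{97369}{714} \left(-13\right) = - \frac{1265797}{714}$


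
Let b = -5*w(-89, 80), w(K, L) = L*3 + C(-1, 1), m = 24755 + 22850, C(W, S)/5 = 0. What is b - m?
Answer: -48805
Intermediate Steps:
C(W, S) = 0 (C(W, S) = 5*0 = 0)
m = 47605
w(K, L) = 3*L (w(K, L) = L*3 + 0 = 3*L + 0 = 3*L)
b = -1200 (b = -15*80 = -5*240 = -1200)
b - m = -1200 - 1*47605 = -1200 - 47605 = -48805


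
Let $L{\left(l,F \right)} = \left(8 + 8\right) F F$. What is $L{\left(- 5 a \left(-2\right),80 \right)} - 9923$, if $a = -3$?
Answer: $92477$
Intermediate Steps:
$L{\left(l,F \right)} = 16 F^{2}$
$L{\left(- 5 a \left(-2\right),80 \right)} - 9923 = 16 \cdot 80^{2} - 9923 = 16 \cdot 6400 - 9923 = 102400 - 9923 = 92477$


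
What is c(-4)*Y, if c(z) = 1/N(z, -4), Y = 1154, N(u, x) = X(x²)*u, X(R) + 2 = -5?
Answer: 577/14 ≈ 41.214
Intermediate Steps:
X(R) = -7 (X(R) = -2 - 5 = -7)
N(u, x) = -7*u
c(z) = -1/(7*z) (c(z) = 1/(-7*z) = -1/(7*z))
c(-4)*Y = -⅐/(-4)*1154 = -⅐*(-¼)*1154 = (1/28)*1154 = 577/14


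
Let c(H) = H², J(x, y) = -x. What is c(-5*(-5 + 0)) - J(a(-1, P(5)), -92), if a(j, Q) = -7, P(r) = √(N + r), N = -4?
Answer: 618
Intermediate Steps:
P(r) = √(-4 + r)
c(-5*(-5 + 0)) - J(a(-1, P(5)), -92) = (-5*(-5 + 0))² - (-1)*(-7) = (-5*(-5))² - 1*7 = 25² - 7 = 625 - 7 = 618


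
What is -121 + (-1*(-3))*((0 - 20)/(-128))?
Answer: -3857/32 ≈ -120.53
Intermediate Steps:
-121 + (-1*(-3))*((0 - 20)/(-128)) = -121 + 3*(-20*(-1/128)) = -121 + 3*(5/32) = -121 + 15/32 = -3857/32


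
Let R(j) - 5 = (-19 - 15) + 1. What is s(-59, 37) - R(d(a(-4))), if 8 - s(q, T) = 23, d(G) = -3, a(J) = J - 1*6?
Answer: 13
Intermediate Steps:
a(J) = -6 + J (a(J) = J - 6 = -6 + J)
R(j) = -28 (R(j) = 5 + ((-19 - 15) + 1) = 5 + (-34 + 1) = 5 - 33 = -28)
s(q, T) = -15 (s(q, T) = 8 - 1*23 = 8 - 23 = -15)
s(-59, 37) - R(d(a(-4))) = -15 - 1*(-28) = -15 + 28 = 13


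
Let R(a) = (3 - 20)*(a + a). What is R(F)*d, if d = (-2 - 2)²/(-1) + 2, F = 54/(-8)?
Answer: -3213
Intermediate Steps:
F = -27/4 (F = 54*(-⅛) = -27/4 ≈ -6.7500)
d = -14 (d = (-4)²*(-1) + 2 = 16*(-1) + 2 = -16 + 2 = -14)
R(a) = -34*a
R(F)*d = -34*(-27/4)*(-14) = (459/2)*(-14) = -3213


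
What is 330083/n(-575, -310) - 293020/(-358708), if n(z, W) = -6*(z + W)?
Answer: 186272281/2957670 ≈ 62.979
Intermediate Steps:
n(z, W) = -6*W - 6*z (n(z, W) = -6*(W + z) = -6*W - 6*z)
330083/n(-575, -310) - 293020/(-358708) = 330083/(-6*(-310) - 6*(-575)) - 293020/(-358708) = 330083/(1860 + 3450) - 293020*(-1/358708) = 330083/5310 + 455/557 = 186272281/2957670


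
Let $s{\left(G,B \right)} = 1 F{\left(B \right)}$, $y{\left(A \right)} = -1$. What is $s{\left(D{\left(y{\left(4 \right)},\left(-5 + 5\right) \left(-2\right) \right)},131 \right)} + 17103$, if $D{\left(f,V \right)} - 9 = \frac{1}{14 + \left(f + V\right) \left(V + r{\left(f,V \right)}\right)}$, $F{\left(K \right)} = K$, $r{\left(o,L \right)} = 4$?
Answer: $17234$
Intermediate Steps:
$D{\left(f,V \right)} = 9 + \frac{1}{14 + \left(4 + V\right) \left(V + f\right)}$ ($D{\left(f,V \right)} = 9 + \frac{1}{14 + \left(f + V\right) \left(V + 4\right)} = 9 + \frac{1}{14 + \left(V + f\right) \left(4 + V\right)} = 9 + \frac{1}{14 + \left(4 + V\right) \left(V + f\right)}$)
$s{\left(G,B \right)} = B$ ($s{\left(G,B \right)} = 1 B = B$)
$s{\left(D{\left(y{\left(4 \right)},\left(-5 + 5\right) \left(-2\right) \right)},131 \right)} + 17103 = 131 + 17103 = 17234$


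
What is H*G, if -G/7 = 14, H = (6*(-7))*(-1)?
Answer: -4116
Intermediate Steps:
H = 42 (H = -42*(-1) = 42)
G = -98 (G = -7*14 = -98)
H*G = 42*(-98) = -4116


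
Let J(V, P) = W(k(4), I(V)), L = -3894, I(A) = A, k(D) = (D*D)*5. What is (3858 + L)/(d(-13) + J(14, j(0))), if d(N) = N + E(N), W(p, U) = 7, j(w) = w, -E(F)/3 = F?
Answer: -12/11 ≈ -1.0909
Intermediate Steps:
k(D) = 5*D² (k(D) = D²*5 = 5*D²)
E(F) = -3*F
J(V, P) = 7
d(N) = -2*N (d(N) = N - 3*N = -2*N)
(3858 + L)/(d(-13) + J(14, j(0))) = (3858 - 3894)/(-2*(-13) + 7) = -36/(26 + 7) = -36/33 = -36*1/33 = -12/11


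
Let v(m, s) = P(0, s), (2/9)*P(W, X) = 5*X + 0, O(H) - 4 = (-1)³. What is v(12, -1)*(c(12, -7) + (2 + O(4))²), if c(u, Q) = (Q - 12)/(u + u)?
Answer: -8715/16 ≈ -544.69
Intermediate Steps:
O(H) = 3 (O(H) = 4 + (-1)³ = 4 - 1 = 3)
P(W, X) = 45*X/2 (P(W, X) = 9*(5*X + 0)/2 = 9*(5*X)/2 = 45*X/2)
v(m, s) = 45*s/2
c(u, Q) = (-12 + Q)/(2*u) (c(u, Q) = (-12 + Q)/((2*u)) = (-12 + Q)*(1/(2*u)) = (-12 + Q)/(2*u))
v(12, -1)*(c(12, -7) + (2 + O(4))²) = ((45/2)*(-1))*((½)*(-12 - 7)/12 + (2 + 3)²) = -45*((½)*(1/12)*(-19) + 5²)/2 = -45*(-19/24 + 25)/2 = -45/2*581/24 = -8715/16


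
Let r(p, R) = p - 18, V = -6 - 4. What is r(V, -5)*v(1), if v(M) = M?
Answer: -28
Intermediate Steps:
V = -10
r(p, R) = -18 + p
r(V, -5)*v(1) = (-18 - 10)*1 = -28*1 = -28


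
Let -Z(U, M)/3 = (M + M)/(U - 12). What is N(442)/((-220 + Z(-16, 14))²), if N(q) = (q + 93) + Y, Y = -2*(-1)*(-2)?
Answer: 531/47089 ≈ 0.011277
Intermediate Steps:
Z(U, M) = -6*M/(-12 + U) (Z(U, M) = -3*(M + M)/(U - 12) = -3*2*M/(-12 + U) = -6*M/(-12 + U))
Y = -4 (Y = 2*(-2) = -4)
N(q) = 89 + q (N(q) = (q + 93) - 4 = (93 + q) - 4 = 89 + q)
N(442)/((-220 + Z(-16, 14))²) = (89 + 442)/((-220 - 6*14/(-12 - 16))²) = 531/((-220 - 6*14/(-28))²) = 531/((-220 - 6*14*(-1/28))²) = 531/((-220 + 3)²) = 531/((-217)²) = 531/47089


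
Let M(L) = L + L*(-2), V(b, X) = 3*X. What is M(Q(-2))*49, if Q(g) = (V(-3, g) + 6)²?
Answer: 0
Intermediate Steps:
Q(g) = (6 + 3*g)² (Q(g) = (3*g + 6)² = (6 + 3*g)²)
M(L) = -L (M(L) = L - 2*L = -L)
M(Q(-2))*49 = -9*(2 - 2)²*49 = -9*0²*49 = -9*0*49 = -1*0*49 = 0*49 = 0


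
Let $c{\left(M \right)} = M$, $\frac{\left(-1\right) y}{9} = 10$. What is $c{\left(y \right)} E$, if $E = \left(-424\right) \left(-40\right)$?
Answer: $-1526400$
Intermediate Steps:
$y = -90$ ($y = \left(-9\right) 10 = -90$)
$E = 16960$
$c{\left(y \right)} E = \left(-90\right) 16960 = -1526400$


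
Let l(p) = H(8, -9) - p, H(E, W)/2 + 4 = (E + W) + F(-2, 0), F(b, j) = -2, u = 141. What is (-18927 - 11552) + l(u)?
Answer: -30634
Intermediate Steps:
H(E, W) = -12 + 2*E + 2*W (H(E, W) = -8 + 2*((E + W) - 2) = -8 + 2*(-2 + E + W) = -8 + (-4 + 2*E + 2*W) = -12 + 2*E + 2*W)
l(p) = -14 - p (l(p) = (-12 + 2*8 + 2*(-9)) - p = (-12 + 16 - 18) - p = -14 - p)
(-18927 - 11552) + l(u) = (-18927 - 11552) + (-14 - 1*141) = -30479 + (-14 - 141) = -30479 - 155 = -30634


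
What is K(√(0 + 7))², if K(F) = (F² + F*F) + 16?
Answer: 900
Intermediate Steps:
K(F) = 16 + 2*F² (K(F) = (F² + F²) + 16 = 2*F² + 16 = 16 + 2*F²)
K(√(0 + 7))² = (16 + 2*(√(0 + 7))²)² = (16 + 2*(√7)²)² = (16 + 2*7)² = (16 + 14)² = 30² = 900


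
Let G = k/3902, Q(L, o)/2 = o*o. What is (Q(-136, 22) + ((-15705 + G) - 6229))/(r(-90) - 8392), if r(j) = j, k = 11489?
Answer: 81797843/33096764 ≈ 2.4715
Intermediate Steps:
Q(L, o) = 2*o² (Q(L, o) = 2*(o*o) = 2*o²)
G = 11489/3902 ≈ 2.9444
(Q(-136, 22) + ((-15705 + G) - 6229))/(r(-90) - 8392) = (2*22² + ((-15705 + 11489/3902) - 6229))/(-90 - 8392) = (2*484 + (-61269421/3902 - 6229))/(-8482) = (968 - 85574979/3902)*(-1/8482) = -81797843/3902*(-1/8482) = 81797843/33096764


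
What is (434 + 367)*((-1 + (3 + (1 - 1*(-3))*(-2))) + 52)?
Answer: 36846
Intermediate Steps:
(434 + 367)*((-1 + (3 + (1 - 1*(-3))*(-2))) + 52) = 801*((-1 + (3 + (1 + 3)*(-2))) + 52) = 801*((-1 + (3 + 4*(-2))) + 52) = 801*((-1 + (3 - 8)) + 52) = 801*((-1 - 5) + 52) = 801*(-6 + 52) = 801*46 = 36846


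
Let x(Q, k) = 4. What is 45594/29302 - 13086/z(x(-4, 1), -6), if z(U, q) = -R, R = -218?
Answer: -93376620/1596959 ≈ -58.471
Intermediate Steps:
z(U, q) = 218 (z(U, q) = -1*(-218) = 218)
45594/29302 - 13086/z(x(-4, 1), -6) = 45594/29302 - 13086/218 = 45594*(1/29302) - 13086*1/218 = 22797/14651 - 6543/109 = -93376620/1596959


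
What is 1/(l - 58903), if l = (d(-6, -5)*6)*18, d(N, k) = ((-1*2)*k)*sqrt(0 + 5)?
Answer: -58903/3463731409 - 1080*sqrt(5)/3463731409 ≈ -1.7703e-5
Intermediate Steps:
d(N, k) = -2*k*sqrt(5) (d(N, k) = (-2*k)*sqrt(5) = -2*k*sqrt(5))
l = 1080*sqrt(5) (l = (-2*(-5)*sqrt(5)*6)*18 = ((10*sqrt(5))*6)*18 = (60*sqrt(5))*18 = 1080*sqrt(5) ≈ 2415.0)
1/(l - 58903) = 1/(1080*sqrt(5) - 58903) = 1/(-58903 + 1080*sqrt(5))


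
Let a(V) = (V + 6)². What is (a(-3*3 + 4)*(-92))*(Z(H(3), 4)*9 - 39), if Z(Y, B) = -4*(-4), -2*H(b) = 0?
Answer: -9660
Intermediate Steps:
H(b) = 0 (H(b) = -½*0 = 0)
Z(Y, B) = 16
a(V) = (6 + V)²
(a(-3*3 + 4)*(-92))*(Z(H(3), 4)*9 - 39) = ((6 + (-3*3 + 4))²*(-92))*(16*9 - 39) = ((6 + (-9 + 4))²*(-92))*(144 - 39) = ((6 - 5)²*(-92))*105 = (1²*(-92))*105 = (1*(-92))*105 = -92*105 = -9660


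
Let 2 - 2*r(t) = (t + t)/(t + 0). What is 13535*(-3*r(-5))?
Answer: 0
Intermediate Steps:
r(t) = 0 (r(t) = 1 - (t + t)/(2*(t + 0)) = 1 - 2*t/(2*t) = 1 - ½*2 = 1 - 1 = 0)
13535*(-3*r(-5)) = 13535*(-3*0) = 13535*0 = 0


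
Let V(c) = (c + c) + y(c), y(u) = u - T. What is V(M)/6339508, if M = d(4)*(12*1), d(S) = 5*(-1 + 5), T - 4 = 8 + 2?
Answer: 353/3169754 ≈ 0.00011137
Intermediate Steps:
T = 14 (T = 4 + (8 + 2) = 4 + 10 = 14)
d(S) = 20 (d(S) = 5*4 = 20)
y(u) = -14 + u (y(u) = u - 1*14 = u - 14 = -14 + u)
M = 240 (M = 20*(12*1) = 20*12 = 240)
V(c) = -14 + 3*c (V(c) = (c + c) + (-14 + c) = 2*c + (-14 + c) = -14 + 3*c)
V(M)/6339508 = (-14 + 3*240)/6339508 = (-14 + 720)*(1/6339508) = 706*(1/6339508) = 353/3169754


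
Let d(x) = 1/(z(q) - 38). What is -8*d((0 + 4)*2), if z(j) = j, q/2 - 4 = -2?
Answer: 4/17 ≈ 0.23529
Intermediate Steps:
q = 4 (q = 8 + 2*(-2) = 8 - 4 = 4)
d(x) = -1/34 (d(x) = 1/(4 - 38) = 1/(-34) = -1/34)
-8*d((0 + 4)*2) = -8*(-1/34) = 4/17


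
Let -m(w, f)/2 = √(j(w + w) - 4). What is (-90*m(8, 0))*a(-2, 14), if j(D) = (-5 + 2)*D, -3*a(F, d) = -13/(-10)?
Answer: -156*I*√13 ≈ -562.47*I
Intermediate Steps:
a(F, d) = -13/30 (a(F, d) = -(-13)/(3*(-10)) = -(-13)*(-1)/(3*10) = -⅓*13/10 = -13/30)
j(D) = -3*D
m(w, f) = -2*√(-4 - 6*w) (m(w, f) = -2*√(-3*(w + w) - 4) = -2*√(-6*w - 4) = -2*√(-4 - 6*w))
(-90*m(8, 0))*a(-2, 14) = -(-180)*√(-4 - 6*8)*(-13/30) = -(-180)*√(-4 - 48)*(-13/30) = -(-180)*√(-52)*(-13/30) = -(-180)*2*I*√13*(-13/30) = -(-360)*I*√13*(-13/30) = (360*I*√13)*(-13/30) = -156*I*√13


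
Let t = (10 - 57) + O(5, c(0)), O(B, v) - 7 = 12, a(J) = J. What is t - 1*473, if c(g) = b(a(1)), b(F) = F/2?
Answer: -501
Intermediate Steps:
b(F) = F/2 (b(F) = F*(½) = F/2)
c(g) = ½ (c(g) = (½)*1 = ½)
O(B, v) = 19 (O(B, v) = 7 + 12 = 19)
t = -28 (t = (10 - 57) + 19 = -47 + 19 = -28)
t - 1*473 = -28 - 1*473 = -28 - 473 = -501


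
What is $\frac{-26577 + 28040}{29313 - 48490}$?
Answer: $- \frac{1463}{19177} \approx -0.076289$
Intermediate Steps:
$\frac{-26577 + 28040}{29313 - 48490} = \frac{1463}{-19177} = 1463 \left(- \frac{1}{19177}\right) = - \frac{1463}{19177}$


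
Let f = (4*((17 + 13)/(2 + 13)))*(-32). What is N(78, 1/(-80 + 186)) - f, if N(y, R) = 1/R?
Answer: 362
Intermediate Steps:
f = -256 (f = (4*(30/15))*(-32) = (4*(30*(1/15)))*(-32) = (4*2)*(-32) = 8*(-32) = -256)
N(78, 1/(-80 + 186)) - f = 1/(1/(-80 + 186)) - 1*(-256) = 1/(1/106) + 256 = 106 + 256 = 362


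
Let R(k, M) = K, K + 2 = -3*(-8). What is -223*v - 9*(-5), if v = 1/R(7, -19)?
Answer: 767/22 ≈ 34.864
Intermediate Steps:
K = 22 (K = -2 - 3*(-8) = -2 + 24 = 22)
R(k, M) = 22
v = 1/22 ≈ 0.045455
-223*v - 9*(-5) = -223*1/22 - 9*(-5) = -223/22 + 45 = 767/22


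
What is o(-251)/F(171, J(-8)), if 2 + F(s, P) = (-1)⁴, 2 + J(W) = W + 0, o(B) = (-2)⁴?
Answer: -16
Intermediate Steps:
o(B) = 16
J(W) = -2 + W (J(W) = -2 + (W + 0) = -2 + W)
F(s, P) = -1 (F(s, P) = -2 + (-1)⁴ = -2 + 1 = -1)
o(-251)/F(171, J(-8)) = 16/(-1) = 16*(-1) = -16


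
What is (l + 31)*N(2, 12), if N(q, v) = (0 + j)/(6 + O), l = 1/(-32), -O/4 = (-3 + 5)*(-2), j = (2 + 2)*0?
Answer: 0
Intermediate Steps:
j = 0 (j = 4*0 = 0)
O = 16 (O = -4*(-3 + 5)*(-2) = -8*(-2) = -4*(-4) = 16)
l = -1/32 ≈ -0.031250
N(q, v) = 0 (N(q, v) = (0 + 0)/(6 + 16) = 0/22 = 0*(1/22) = 0)
(l + 31)*N(2, 12) = (-1/32 + 31)*0 = (991/32)*0 = 0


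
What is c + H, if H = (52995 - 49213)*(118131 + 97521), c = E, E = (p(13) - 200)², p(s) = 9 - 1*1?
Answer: 815632728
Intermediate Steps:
p(s) = 8 (p(s) = 9 - 1 = 8)
E = 36864 (E = (8 - 200)² = (-192)² = 36864)
c = 36864
H = 815595864 (H = 3782*215652 = 815595864)
c + H = 36864 + 815595864 = 815632728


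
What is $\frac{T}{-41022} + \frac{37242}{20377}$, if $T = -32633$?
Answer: $\frac{2192703965}{835905294} \approx 2.6231$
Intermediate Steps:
$\frac{T}{-41022} + \frac{37242}{20377} = - \frac{32633}{-41022} + \frac{37242}{20377} = \left(-32633\right) \left(- \frac{1}{41022}\right) + 37242 \cdot \frac{1}{20377} = \frac{32633}{41022} + \frac{37242}{20377} = \frac{2192703965}{835905294}$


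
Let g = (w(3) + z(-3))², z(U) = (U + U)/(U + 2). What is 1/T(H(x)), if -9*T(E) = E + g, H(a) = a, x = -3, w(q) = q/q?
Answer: -9/46 ≈ -0.19565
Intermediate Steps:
w(q) = 1
z(U) = 2*U/(2 + U) (z(U) = (2*U)/(2 + U) = 2*U/(2 + U))
g = 49 (g = (1 + 2*(-3)/(2 - 3))² = (1 + 2*(-3)/(-1))² = (1 + 2*(-3)*(-1))² = (1 + 6)² = 7² = 49)
T(E) = -49/9 - E/9 (T(E) = -(E + 49)/9 = -(49 + E)/9 = -49/9 - E/9)
1/T(H(x)) = 1/(-49/9 - ⅑*(-3)) = 1/(-49/9 + ⅓) = 1/(-46/9) = -9/46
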